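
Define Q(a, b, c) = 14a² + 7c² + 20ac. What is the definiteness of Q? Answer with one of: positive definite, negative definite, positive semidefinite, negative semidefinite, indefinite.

The symmetric matrix is A = [[14, 0, 10], [0, 0, 0], [10, 0, 7]].
Row-reducing A symmetrically gives the diagonal entries 14, 0, -1/7.
That gives 1 positive, 1 negative, 1 zero pivots.
Hence Q is indefinite.

indefinite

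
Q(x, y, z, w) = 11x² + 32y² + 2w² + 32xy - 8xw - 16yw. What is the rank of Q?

The symmetric matrix is A = [[11, 16, 0, -4], [16, 32, 0, -8], [0, 0, 0, 0], [-4, -8, 0, 2]].
Congruent diagonalization of A (simultaneous row and column reduction) yields pivots 11, 96/11, 0, 0.
That gives 2 positive, 2 zero pivots.
The rank is the number of nonzero pivots: 2.

2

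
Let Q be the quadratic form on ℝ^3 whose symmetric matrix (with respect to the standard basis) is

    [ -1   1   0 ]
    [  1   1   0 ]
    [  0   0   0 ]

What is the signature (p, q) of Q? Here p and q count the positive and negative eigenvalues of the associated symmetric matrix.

(1, 1)

Row-reducing A symmetrically gives the diagonal entries -1, 2, 0.
So there are 1 positive, 1 negative, 1 zero pivots.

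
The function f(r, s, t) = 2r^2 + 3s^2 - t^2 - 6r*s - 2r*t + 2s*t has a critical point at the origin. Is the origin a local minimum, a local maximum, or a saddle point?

saddle point

The Hessian at the origin is H = [[4, -6, -2], [-6, 6, 2], [-2, 2, -2]].
Congruent diagonalization of H (simultaneous row and column reduction) yields pivots 4, -3, -8/3.
Counting signs: 1 positive, 2 negative.
H is indefinite, so the origin is a saddle point.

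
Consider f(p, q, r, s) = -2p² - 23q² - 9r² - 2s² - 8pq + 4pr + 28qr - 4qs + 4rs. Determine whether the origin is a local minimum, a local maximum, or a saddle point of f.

local maximum

The Hessian at the origin is H = [[-4, -8, 4, 0], [-8, -46, 28, -4], [4, 28, -18, 4], [0, -4, 4, -4]].
Row-reducing H symmetrically gives the diagonal entries -4, -30, -2/3, -4/5.
So there are 4 negative pivots.
H is negative definite, so the origin is a strict local maximum.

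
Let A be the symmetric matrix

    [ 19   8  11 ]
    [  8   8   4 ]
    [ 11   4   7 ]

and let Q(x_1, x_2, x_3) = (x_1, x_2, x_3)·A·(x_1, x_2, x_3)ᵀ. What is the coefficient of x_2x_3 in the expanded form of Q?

The coefficient of x_2x_3 is A[2,3] + A[3,2] = 2·4 = 8.

8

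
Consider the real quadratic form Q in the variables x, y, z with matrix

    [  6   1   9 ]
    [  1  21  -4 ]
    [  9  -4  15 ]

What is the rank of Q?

Row-reducing A symmetrically gives the diagonal entries 6, 125/6, 6/125.
So there are 3 positive pivots.
The rank is the number of nonzero pivots: 3.

3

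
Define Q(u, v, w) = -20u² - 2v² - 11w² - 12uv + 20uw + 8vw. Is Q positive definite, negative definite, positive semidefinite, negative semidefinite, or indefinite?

negative definite

The symmetric matrix is A = [[-20, -6, 10], [-6, -2, 4], [10, 4, -11]].
Applying the same elementary operations to the rows and columns of A produces a congruent diagonal matrix with entries -20, -1/5, -1.
So there are 3 negative pivots.
Hence Q is negative definite.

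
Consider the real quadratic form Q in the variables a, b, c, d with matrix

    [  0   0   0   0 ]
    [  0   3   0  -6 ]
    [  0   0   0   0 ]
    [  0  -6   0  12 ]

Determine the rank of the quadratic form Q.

1

Congruent diagonalization of A (simultaneous row and column reduction) yields pivots 0, 3, 0, 0.
That gives 1 positive, 3 zero pivots.
The rank is the number of nonzero pivots: 1.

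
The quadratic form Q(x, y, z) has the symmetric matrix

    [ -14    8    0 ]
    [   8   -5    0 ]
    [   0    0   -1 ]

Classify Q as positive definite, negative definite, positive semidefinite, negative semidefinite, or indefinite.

Row-reducing A symmetrically gives the diagonal entries -14, -3/7, -1.
That gives 3 negative pivots.
Hence Q is negative definite.

negative definite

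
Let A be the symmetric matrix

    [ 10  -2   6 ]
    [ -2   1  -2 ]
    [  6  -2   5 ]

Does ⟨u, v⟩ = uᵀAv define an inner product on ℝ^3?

Leading principal minors: Δ_1 = 10, Δ_2 = 6, Δ_3 = 2.
All leading principal minors are positive, so by Sylvester's criterion Q is positive definite.
⟨·,·⟩ is an inner product exactly when A is positive definite.

yes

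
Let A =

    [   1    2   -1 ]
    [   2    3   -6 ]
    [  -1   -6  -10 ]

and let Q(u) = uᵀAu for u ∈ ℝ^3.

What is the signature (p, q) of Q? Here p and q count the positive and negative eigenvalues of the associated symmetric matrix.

An LDLᵀ factorisation of A has diagonal entries 1, -1, 5.
That gives 2 positive, 1 negative pivots.

(2, 1)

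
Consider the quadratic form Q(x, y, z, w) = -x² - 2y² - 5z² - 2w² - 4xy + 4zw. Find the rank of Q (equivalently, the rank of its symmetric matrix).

4

The associated matrix is A = [[-1, -2, 0, 0], [-2, -2, 0, 0], [0, 0, -5, 2], [0, 0, 2, -2]].
An LDLᵀ factorisation of A has diagonal entries -1, 2, -5, -6/5.
So there are 1 positive, 3 negative pivots.
The rank is the number of nonzero pivots: 4.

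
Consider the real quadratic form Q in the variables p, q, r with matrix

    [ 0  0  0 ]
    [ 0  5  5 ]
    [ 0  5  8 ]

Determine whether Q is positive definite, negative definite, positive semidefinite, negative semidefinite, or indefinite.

positive semidefinite

Row-reducing A symmetrically gives the diagonal entries 0, 5, 3.
Counting signs: 2 positive, 1 zero.
Hence Q is positive semidefinite.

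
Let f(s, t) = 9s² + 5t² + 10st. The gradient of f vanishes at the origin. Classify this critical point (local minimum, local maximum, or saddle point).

The Hessian at the origin is H = [[18, 10], [10, 10]].
det H = 18·10 − (10)² = 80 > 0 and H[1,1] = 18 > 0, so H is positive definite.
Therefore the origin is a local minimum.

local minimum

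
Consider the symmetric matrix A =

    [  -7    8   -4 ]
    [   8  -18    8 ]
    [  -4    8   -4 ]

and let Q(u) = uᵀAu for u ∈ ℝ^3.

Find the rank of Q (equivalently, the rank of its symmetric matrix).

Applying the same elementary operations to the rows and columns of A produces a congruent diagonal matrix with entries -7, -62/7, -12/31.
Counting signs: 3 negative.
The rank is the number of nonzero pivots: 3.

3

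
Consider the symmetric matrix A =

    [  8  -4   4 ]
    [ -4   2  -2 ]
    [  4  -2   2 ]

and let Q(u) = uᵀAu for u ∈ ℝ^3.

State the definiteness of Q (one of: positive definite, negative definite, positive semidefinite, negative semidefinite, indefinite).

Symmetric row and column elimination reduces A to a congruent diagonal form with pivots 8, 0, 0.
Counting signs: 1 positive, 2 zero.
Hence Q is positive semidefinite.

positive semidefinite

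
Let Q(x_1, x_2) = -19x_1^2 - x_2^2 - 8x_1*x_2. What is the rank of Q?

2

Write A = [[-19, -4], [-4, -1]].
Row-reducing A symmetrically gives the diagonal entries -19, -3/19.
So there are 2 negative pivots.
The rank is the number of nonzero pivots: 2.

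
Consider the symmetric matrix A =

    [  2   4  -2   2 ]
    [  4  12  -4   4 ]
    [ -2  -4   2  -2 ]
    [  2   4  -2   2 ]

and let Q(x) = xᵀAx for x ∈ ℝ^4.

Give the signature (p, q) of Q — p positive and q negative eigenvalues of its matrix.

(2, 0)

Symmetric row and column elimination reduces A to a congruent diagonal form with pivots 2, 4, 0, 0.
Counting signs: 2 positive, 2 zero.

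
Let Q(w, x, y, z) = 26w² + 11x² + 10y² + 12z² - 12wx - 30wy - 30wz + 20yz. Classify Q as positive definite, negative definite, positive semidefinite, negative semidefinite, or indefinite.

The symmetric matrix of Q is A = [[26, -6, -15, -15], [-6, 11, 0, 0], [-15, 0, 10, 10], [-15, 0, 10, 12]].
Leading principal minors: Δ_1 = 26, Δ_2 = 250, Δ_3 = 25, Δ_4 = 50.
All leading principal minors are positive, so by Sylvester's criterion Q is positive definite.

positive definite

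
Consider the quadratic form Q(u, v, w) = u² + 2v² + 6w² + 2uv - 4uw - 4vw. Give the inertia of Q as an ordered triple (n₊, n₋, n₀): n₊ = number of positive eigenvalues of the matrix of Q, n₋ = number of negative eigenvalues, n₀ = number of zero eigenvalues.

(3, 0, 0)

The symmetric matrix is A = [[1, 1, -2], [1, 2, -2], [-2, -2, 6]].
An LDLᵀ factorisation of A has diagonal entries 1, 1, 2.
Counting signs: 3 positive.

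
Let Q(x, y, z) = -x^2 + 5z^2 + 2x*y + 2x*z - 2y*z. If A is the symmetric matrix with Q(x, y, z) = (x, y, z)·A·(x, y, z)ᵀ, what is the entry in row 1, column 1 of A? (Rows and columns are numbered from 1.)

-1

The coefficient of x^2 in Q is -1, and that is exactly A[1,1].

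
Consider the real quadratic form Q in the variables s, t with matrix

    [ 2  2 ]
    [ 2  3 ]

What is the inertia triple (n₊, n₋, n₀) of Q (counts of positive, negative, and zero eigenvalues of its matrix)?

Congruent diagonalization of A (simultaneous row and column reduction) yields pivots 2, 1.
Counting signs: 2 positive.

(2, 0, 0)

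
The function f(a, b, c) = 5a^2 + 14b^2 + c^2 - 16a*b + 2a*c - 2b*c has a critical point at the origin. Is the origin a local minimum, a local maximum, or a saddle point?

The Hessian at the origin is H = [[10, -16, 2], [-16, 28, -2], [2, -2, 2]].
Congruent diagonalization of H (simultaneous row and column reduction) yields pivots 10, 12/5, 1.
That gives 3 positive pivots.
H is positive definite, so the origin is a strict local minimum.

local minimum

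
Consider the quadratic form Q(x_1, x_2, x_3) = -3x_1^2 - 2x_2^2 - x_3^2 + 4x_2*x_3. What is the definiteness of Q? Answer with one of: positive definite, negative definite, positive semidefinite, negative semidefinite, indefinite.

The associated matrix is A = [[-3, 0, 0], [0, -2, 2], [0, 2, -1]].
Symmetric row and column elimination reduces A to a congruent diagonal form with pivots -3, -2, 1.
That gives 1 positive, 2 negative pivots.
Hence Q is indefinite.

indefinite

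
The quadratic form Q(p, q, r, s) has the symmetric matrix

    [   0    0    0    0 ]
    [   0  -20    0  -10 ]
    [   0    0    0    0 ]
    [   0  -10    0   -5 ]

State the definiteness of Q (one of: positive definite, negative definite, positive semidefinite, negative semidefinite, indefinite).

negative semidefinite

Applying the same elementary operations to the rows and columns of A produces a congruent diagonal matrix with entries 0, -20, 0, 0.
So there are 1 negative, 3 zero pivots.
Hence Q is negative semidefinite.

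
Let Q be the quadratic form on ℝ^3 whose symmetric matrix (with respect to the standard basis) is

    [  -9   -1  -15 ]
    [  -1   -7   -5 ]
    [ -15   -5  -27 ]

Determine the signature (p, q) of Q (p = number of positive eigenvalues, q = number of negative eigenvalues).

Applying the same elementary operations to the rows and columns of A produces a congruent diagonal matrix with entries -9, -62/9, -12/31.
So there are 3 negative pivots.

(0, 3)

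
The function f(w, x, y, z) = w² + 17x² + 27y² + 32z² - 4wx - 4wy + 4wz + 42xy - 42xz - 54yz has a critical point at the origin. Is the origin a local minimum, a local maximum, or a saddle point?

The Hessian at the origin is H = [[2, -4, -4, 4], [-4, 34, 42, -42], [-4, 42, 54, -54], [4, -42, -54, 64]].
Applying the same elementary operations to the rows and columns of H produces a congruent diagonal matrix with entries 2, 26, 20/13, 10.
So there are 4 positive pivots.
H is positive definite, so the origin is a strict local minimum.

local minimum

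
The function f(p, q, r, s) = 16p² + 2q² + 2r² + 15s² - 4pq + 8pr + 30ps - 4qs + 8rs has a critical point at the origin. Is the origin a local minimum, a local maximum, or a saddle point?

local minimum

The Hessian at the origin is H = [[32, -4, 8, 30], [-4, 4, 0, -4], [8, 0, 4, 8], [30, -4, 8, 30]].
Symmetric row and column elimination reduces H to a congruent diagonal form with pivots 32, 7/2, 12/7, 5/3.
Counting signs: 4 positive.
H is positive definite, so the origin is a strict local minimum.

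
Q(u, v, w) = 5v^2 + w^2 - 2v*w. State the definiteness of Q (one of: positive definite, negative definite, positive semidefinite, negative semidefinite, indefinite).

positive semidefinite

The symmetric matrix is A = [[0, 0, 0], [0, 5, -1], [0, -1, 1]].
Congruent diagonalization of A (simultaneous row and column reduction) yields pivots 0, 5, 4/5.
Counting signs: 2 positive, 1 zero.
Hence Q is positive semidefinite.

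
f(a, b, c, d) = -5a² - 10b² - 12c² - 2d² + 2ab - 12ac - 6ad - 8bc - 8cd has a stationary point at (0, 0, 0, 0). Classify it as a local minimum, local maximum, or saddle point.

The Hessian at the origin is H = [[-10, 2, -12, -6], [2, -20, -8, 0], [-12, -8, -24, -8], [-6, 0, -8, -4]].
An LDLᵀ factorisation of H has diagonal entries -10, -98/5, -200/49, -8/25.
So there are 4 negative pivots.
H is negative definite, so the origin is a strict local maximum.

local maximum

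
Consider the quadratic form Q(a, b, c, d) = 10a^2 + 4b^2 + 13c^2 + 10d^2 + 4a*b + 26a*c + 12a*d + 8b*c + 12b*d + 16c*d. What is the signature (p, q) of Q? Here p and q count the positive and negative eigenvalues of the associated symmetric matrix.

(3, 1)

The symmetric matrix is A = [[10, 2, 13, 6], [2, 4, 4, 6], [13, 4, 13, 8], [6, 6, 8, 10]].
Congruent diagonalization of A (simultaneous row and column reduction) yields pivots 10, 18/5, -40/9, 5/8.
So there are 3 positive, 1 negative pivots.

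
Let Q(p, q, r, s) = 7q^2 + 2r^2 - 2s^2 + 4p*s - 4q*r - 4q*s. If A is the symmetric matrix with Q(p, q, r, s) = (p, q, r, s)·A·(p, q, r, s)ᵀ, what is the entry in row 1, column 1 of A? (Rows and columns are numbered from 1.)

0

The coefficient of p^2 in Q is 0, and that is exactly A[1,1].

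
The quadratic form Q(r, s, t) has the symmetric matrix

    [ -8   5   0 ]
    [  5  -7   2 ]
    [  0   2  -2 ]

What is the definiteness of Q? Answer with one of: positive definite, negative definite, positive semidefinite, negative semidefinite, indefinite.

Congruent diagonalization of A (simultaneous row and column reduction) yields pivots -8, -31/8, -30/31.
So there are 3 negative pivots.
Hence Q is negative definite.

negative definite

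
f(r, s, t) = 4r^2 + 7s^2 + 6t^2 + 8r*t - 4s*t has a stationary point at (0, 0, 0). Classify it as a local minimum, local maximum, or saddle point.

local minimum

The Hessian at the origin is H = [[8, 0, 8], [0, 14, -4], [8, -4, 12]].
Symmetric row and column elimination reduces H to a congruent diagonal form with pivots 8, 14, 20/7.
That gives 3 positive pivots.
H is positive definite, so the origin is a strict local minimum.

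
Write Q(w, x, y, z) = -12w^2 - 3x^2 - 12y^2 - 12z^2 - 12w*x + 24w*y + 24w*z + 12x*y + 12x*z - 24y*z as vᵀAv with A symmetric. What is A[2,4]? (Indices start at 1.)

The coefficient of x·z in Q is 12. For a symmetric A this equals A[2,4] + A[4,2] = 2·A[2,4].
So A[2,4] = 12/2 = 6.

6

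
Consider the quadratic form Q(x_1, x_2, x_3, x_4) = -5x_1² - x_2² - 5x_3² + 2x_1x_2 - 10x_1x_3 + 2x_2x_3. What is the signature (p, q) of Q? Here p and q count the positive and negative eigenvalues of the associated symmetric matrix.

(0, 2)

Write A = [[-5, 1, -5, 0], [1, -1, 1, 0], [-5, 1, -5, 0], [0, 0, 0, 0]].
Symmetric row and column elimination reduces A to a congruent diagonal form with pivots -5, -4/5, 0, 0.
That gives 2 negative, 2 zero pivots.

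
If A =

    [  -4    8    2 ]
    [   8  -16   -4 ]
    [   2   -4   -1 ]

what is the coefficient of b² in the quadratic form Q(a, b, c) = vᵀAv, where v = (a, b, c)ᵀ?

The coefficient of b² is the diagonal entry A[2,2] = -16.

-16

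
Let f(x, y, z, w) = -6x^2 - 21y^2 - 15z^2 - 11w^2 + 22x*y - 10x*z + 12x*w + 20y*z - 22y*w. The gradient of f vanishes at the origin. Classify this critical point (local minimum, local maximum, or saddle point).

The Hessian at the origin is H = [[-12, 22, -10, 12], [22, -42, 20, -22], [-10, 20, -30, 0], [12, -22, 0, -22]].
An LDLᵀ factorisation of H has diagonal entries -12, -5/3, -20, -5.
That gives 4 negative pivots.
H is negative definite, so the origin is a strict local maximum.

local maximum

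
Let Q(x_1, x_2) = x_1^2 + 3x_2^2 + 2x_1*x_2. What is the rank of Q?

The symmetric matrix is A = [[1, 1], [1, 3]].
Row-reducing A symmetrically gives the diagonal entries 1, 2.
So there are 2 positive pivots.
The rank is the number of nonzero pivots: 2.

2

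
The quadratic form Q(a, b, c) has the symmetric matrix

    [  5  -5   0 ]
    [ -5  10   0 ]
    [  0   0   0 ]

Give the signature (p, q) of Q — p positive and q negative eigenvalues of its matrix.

(2, 0)

Applying the same elementary operations to the rows and columns of A produces a congruent diagonal matrix with entries 5, 5, 0.
So there are 2 positive, 1 zero pivots.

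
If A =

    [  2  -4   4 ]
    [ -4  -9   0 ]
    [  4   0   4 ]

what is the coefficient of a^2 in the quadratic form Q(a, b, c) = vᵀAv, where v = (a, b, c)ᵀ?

The coefficient of a^2 is the diagonal entry A[1,1] = 2.

2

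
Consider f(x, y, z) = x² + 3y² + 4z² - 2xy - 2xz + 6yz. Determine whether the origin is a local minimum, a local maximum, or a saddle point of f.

local minimum

The Hessian at the origin is H = [[2, -2, -2], [-2, 6, 6], [-2, 6, 8]].
Row-reducing H symmetrically gives the diagonal entries 2, 4, 2.
Counting signs: 3 positive.
H is positive definite, so the origin is a strict local minimum.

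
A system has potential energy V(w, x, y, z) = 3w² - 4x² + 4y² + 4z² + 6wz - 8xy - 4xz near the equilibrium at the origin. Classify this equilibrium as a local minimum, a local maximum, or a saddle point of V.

The Hessian at the origin is H = [[6, 0, 0, 6], [0, -8, -8, -4], [0, -8, 8, 0], [6, -4, 0, 8]].
Row-reducing H symmetrically gives the diagonal entries 6, -8, 16, 3.
So there are 3 positive, 1 negative pivots.
H is indefinite, so the origin is a saddle point.

saddle point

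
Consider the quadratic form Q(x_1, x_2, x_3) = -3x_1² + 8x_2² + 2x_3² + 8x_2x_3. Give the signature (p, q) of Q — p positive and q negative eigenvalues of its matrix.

Write A = [[-3, 0, 0], [0, 8, 4], [0, 4, 2]].
Applying the same elementary operations to the rows and columns of A produces a congruent diagonal matrix with entries -3, 8, 0.
That gives 1 positive, 1 negative, 1 zero pivots.

(1, 1)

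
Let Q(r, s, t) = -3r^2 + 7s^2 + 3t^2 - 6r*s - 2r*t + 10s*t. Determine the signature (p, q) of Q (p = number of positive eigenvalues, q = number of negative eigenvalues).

(1, 2)

The associated matrix is A = [[-3, -3, -1], [-3, 7, 5], [-1, 5, 3]].
An LDLᵀ factorisation of A has diagonal entries -3, 10, -4/15.
That gives 1 positive, 2 negative pivots.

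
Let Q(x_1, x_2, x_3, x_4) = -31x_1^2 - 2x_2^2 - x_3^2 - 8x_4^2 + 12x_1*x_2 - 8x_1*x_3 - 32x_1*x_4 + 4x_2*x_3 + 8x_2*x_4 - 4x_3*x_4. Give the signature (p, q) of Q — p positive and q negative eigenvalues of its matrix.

Write A = [[-31, 6, -4, -16], [6, -2, 2, 4], [-4, 2, -1, -2], [-16, 4, -2, -8]].
Symmetric row and column elimination reduces A to a congruent diagonal form with pivots -31, -26/31, 17/13, -4/17.
That gives 1 positive, 3 negative pivots.

(1, 3)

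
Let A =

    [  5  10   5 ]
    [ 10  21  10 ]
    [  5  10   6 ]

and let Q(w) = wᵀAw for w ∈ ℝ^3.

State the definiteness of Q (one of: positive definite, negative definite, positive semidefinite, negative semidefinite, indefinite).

positive definite

Applying the same elementary operations to the rows and columns of A produces a congruent diagonal matrix with entries 5, 1, 1.
Counting signs: 3 positive.
Hence Q is positive definite.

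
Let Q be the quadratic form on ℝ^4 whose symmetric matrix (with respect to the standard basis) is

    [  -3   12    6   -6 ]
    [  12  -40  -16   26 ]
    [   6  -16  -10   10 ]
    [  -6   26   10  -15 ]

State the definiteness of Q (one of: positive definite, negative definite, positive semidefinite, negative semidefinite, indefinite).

An LDLᵀ factorisation of A has diagonal entries -3, 8, -6, -5/6.
So there are 1 positive, 3 negative pivots.
Hence Q is indefinite.

indefinite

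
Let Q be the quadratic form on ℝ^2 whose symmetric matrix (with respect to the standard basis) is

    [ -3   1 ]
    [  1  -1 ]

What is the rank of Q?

2

An LDLᵀ factorisation of A has diagonal entries -3, -2/3.
That gives 2 negative pivots.
The rank is the number of nonzero pivots: 2.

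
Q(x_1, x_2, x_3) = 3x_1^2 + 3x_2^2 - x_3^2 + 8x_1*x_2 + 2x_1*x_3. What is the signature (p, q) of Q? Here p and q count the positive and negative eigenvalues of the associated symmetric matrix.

The associated matrix is A = [[3, 4, 1], [4, 3, 0], [1, 0, -1]].
Symmetric row and column elimination reduces A to a congruent diagonal form with pivots 3, -7/3, -4/7.
Counting signs: 1 positive, 2 negative.

(1, 2)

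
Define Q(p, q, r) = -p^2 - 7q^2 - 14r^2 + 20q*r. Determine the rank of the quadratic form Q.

3

Write A = [[-1, 0, 0], [0, -7, 10], [0, 10, -14]].
An LDLᵀ factorisation of A has diagonal entries -1, -7, 2/7.
That gives 1 positive, 2 negative pivots.
The rank is the number of nonzero pivots: 3.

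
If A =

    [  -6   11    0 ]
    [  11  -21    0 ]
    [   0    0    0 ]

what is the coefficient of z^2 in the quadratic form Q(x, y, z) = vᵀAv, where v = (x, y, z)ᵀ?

The coefficient of z^2 is the diagonal entry A[3,3] = 0.

0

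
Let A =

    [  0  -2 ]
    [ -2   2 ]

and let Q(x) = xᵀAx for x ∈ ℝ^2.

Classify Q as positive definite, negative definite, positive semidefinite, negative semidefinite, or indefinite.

For the 2×2 matrix [[0, -2], [-2, 2]]: det = 0·2 − (-2)² = -4, trace = 2.
det < 0 so the eigenvalues have opposite signs; the form is indefinite.

indefinite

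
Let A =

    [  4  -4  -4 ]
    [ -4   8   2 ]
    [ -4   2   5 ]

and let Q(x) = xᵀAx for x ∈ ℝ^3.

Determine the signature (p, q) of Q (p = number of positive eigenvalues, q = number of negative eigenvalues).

(2, 0)

Applying the same elementary operations to the rows and columns of A produces a congruent diagonal matrix with entries 4, 4, 0.
Counting signs: 2 positive, 1 zero.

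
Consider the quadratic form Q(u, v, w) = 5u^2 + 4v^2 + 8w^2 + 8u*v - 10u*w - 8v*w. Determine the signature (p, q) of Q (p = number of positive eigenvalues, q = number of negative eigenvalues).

The associated matrix is A = [[5, 4, -5], [4, 4, -4], [-5, -4, 8]].
Congruent diagonalization of A (simultaneous row and column reduction) yields pivots 5, 4/5, 3.
Counting signs: 3 positive.

(3, 0)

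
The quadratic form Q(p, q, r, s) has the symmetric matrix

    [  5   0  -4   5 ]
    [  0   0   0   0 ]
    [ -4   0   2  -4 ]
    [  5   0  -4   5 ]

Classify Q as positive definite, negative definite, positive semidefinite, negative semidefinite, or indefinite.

indefinite

Symmetric row and column elimination reduces A to a congruent diagonal form with pivots 5, 0, -6/5, 0.
That gives 1 positive, 1 negative, 2 zero pivots.
Hence Q is indefinite.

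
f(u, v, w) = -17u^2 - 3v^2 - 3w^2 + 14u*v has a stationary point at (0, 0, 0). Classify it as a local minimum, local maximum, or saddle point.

The Hessian at the origin is H = [[-34, 14, 0], [14, -6, 0], [0, 0, -6]].
Row-reducing H symmetrically gives the diagonal entries -34, -4/17, -6.
Counting signs: 3 negative.
H is negative definite, so the origin is a strict local maximum.

local maximum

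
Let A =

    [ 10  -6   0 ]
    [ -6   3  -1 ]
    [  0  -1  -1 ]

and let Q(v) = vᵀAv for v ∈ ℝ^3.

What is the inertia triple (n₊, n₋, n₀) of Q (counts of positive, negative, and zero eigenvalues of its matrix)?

Applying the same elementary operations to the rows and columns of A produces a congruent diagonal matrix with entries 10, -3/5, 2/3.
Counting signs: 2 positive, 1 negative.

(2, 1, 0)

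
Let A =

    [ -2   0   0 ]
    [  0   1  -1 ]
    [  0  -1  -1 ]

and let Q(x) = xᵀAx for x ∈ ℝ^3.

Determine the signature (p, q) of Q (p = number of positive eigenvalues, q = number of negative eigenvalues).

Applying the same elementary operations to the rows and columns of A produces a congruent diagonal matrix with entries -2, 1, -2.
That gives 1 positive, 2 negative pivots.

(1, 2)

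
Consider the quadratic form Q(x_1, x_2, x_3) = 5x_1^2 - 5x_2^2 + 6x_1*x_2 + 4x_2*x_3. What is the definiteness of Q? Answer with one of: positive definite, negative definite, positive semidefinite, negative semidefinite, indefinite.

The symmetric matrix is A = [[5, 3, 0], [3, -5, 2], [0, 2, 0]].
Applying the same elementary operations to the rows and columns of A produces a congruent diagonal matrix with entries 5, -34/5, 10/17.
That gives 2 positive, 1 negative pivots.
Hence Q is indefinite.

indefinite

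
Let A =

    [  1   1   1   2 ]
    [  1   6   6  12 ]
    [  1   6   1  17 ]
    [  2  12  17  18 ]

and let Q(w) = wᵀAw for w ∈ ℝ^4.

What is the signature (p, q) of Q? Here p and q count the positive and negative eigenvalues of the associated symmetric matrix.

An LDLᵀ factorisation of A has diagonal entries 1, 5, -5, -1.
That gives 2 positive, 2 negative pivots.

(2, 2)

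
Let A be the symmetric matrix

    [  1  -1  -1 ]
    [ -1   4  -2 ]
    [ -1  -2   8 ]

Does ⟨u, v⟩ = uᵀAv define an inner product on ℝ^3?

Leading principal minors: Δ_1 = 1, Δ_2 = 3, Δ_3 = 12.
All leading principal minors are positive, so by Sylvester's criterion Q is positive definite.
⟨·,·⟩ is an inner product exactly when A is positive definite.

yes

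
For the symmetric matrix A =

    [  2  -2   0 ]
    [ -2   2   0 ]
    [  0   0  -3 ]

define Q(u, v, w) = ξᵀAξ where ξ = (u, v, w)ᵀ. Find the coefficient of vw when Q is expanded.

The coefficient of vw is A[2,3] + A[3,2] = 2·0 = 0.

0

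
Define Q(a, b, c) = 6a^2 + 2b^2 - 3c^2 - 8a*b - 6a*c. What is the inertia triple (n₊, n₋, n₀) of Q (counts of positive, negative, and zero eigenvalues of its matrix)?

The symmetric matrix is A = [[6, -4, -3], [-4, 2, 0], [-3, 0, -3]].
Symmetric row and column elimination reduces A to a congruent diagonal form with pivots 6, -2/3, 3/2.
So there are 2 positive, 1 negative pivots.

(2, 1, 0)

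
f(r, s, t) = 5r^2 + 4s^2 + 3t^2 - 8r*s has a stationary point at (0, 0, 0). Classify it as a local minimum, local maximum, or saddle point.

local minimum

The Hessian at the origin is H = [[10, -8, 0], [-8, 8, 0], [0, 0, 6]].
Applying the same elementary operations to the rows and columns of H produces a congruent diagonal matrix with entries 10, 8/5, 6.
That gives 3 positive pivots.
H is positive definite, so the origin is a strict local minimum.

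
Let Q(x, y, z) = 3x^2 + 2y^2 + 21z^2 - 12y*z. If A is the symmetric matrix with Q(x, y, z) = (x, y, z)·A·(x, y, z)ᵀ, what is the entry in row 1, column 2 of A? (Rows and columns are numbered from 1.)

0

The coefficient of x·y in Q is 0. For a symmetric A this equals A[1,2] + A[2,1] = 2·A[1,2].
So A[1,2] = 0/2 = 0.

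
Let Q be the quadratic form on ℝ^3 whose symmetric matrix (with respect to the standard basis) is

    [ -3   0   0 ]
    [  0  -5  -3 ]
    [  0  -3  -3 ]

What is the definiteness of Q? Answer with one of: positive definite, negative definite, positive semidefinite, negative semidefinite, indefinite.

An LDLᵀ factorisation of A has diagonal entries -3, -5, -6/5.
That gives 3 negative pivots.
Hence Q is negative definite.

negative definite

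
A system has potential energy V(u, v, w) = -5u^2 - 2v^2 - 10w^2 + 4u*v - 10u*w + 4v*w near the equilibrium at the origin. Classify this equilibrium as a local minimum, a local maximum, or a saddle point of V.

local maximum

The Hessian at the origin is H = [[-10, 4, -10], [4, -4, 4], [-10, 4, -20]].
Applying the same elementary operations to the rows and columns of H produces a congruent diagonal matrix with entries -10, -12/5, -10.
That gives 3 negative pivots.
H is negative definite, so the origin is a strict local maximum.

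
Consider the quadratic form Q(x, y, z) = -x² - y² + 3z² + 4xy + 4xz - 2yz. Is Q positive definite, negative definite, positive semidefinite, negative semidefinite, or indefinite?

Write A = [[-1, 2, 2], [2, -1, -1], [2, -1, 3]].
Congruent diagonalization of A (simultaneous row and column reduction) yields pivots -1, 3, 4.
That gives 2 positive, 1 negative pivots.
Hence Q is indefinite.

indefinite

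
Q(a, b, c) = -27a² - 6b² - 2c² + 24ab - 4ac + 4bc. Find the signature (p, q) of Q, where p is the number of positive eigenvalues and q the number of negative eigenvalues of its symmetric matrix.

(0, 2)

The associated matrix is A = [[-27, 12, -2], [12, -6, 2], [-2, 2, -2]].
Symmetric row and column elimination reduces A to a congruent diagonal form with pivots -27, -2/3, 0.
Counting signs: 2 negative, 1 zero.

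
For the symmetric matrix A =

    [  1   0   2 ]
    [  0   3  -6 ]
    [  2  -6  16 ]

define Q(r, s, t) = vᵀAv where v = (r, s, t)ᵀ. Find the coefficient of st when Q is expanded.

The coefficient of st is A[2,3] + A[3,2] = 2·(-6) = -12.

-12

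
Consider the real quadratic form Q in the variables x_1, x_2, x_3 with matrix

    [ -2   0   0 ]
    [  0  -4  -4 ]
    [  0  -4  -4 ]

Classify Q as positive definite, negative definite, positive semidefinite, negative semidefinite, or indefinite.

Symmetric row and column elimination reduces A to a congruent diagonal form with pivots -2, -4, 0.
So there are 2 negative, 1 zero pivots.
Hence Q is negative semidefinite.

negative semidefinite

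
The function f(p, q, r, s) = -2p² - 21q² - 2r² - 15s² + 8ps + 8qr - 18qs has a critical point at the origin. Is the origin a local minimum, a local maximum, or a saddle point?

local maximum

The Hessian at the origin is H = [[-4, 0, 0, 8], [0, -42, 8, -18], [0, 8, -4, 0], [8, -18, 0, -30]].
An LDLᵀ factorisation of H has diagonal entries -4, -42, -52/21, -20/13.
That gives 4 negative pivots.
H is negative definite, so the origin is a strict local maximum.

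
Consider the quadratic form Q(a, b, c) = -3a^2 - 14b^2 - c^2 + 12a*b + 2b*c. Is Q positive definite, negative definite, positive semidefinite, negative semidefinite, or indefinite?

negative definite

The associated matrix is A = [[-3, 6, 0], [6, -14, 1], [0, 1, -1]].
Row-reducing A symmetrically gives the diagonal entries -3, -2, -1/2.
Counting signs: 3 negative.
Hence Q is negative definite.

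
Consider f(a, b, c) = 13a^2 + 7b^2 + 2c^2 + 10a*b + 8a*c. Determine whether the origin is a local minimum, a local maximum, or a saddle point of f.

The Hessian at the origin is H = [[26, 10, 8], [10, 14, 0], [8, 0, 4]].
Symmetric row and column elimination reduces H to a congruent diagonal form with pivots 26, 132/13, 20/33.
So there are 3 positive pivots.
H is positive definite, so the origin is a strict local minimum.

local minimum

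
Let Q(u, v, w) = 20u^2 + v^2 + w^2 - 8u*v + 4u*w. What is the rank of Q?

2

The associated matrix is A = [[20, -4, 2], [-4, 1, 0], [2, 0, 1]].
Symmetric row and column elimination reduces A to a congruent diagonal form with pivots 20, 1/5, 0.
That gives 2 positive, 1 zero pivots.
The rank is the number of nonzero pivots: 2.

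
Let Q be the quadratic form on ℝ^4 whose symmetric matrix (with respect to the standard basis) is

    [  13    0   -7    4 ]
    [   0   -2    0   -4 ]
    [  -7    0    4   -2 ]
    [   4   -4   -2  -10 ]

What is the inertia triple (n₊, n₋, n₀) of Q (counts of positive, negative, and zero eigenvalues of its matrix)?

(2, 2, 0)

Symmetric row and column elimination reduces A to a congruent diagonal form with pivots 13, -2, 3/13, -10/3.
That gives 2 positive, 2 negative pivots.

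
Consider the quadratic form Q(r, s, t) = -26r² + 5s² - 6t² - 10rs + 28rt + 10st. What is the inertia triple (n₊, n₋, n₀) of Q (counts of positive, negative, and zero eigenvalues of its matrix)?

The symmetric matrix is A = [[-26, -5, 14], [-5, 5, 5], [14, 5, -6]].
Symmetric row and column elimination reduces A to a congruent diagonal form with pivots -26, 155/26, 20/31.
So there are 2 positive, 1 negative pivots.

(2, 1, 0)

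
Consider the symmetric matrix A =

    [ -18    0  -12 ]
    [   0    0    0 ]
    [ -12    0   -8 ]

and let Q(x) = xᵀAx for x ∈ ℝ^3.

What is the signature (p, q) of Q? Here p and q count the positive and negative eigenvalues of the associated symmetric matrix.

Applying the same elementary operations to the rows and columns of A produces a congruent diagonal matrix with entries -18, 0, 0.
That gives 1 negative, 2 zero pivots.

(0, 1)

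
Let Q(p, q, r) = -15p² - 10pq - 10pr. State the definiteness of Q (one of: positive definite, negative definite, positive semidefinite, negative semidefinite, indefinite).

The associated matrix is A = [[-15, -5, -5], [-5, 0, 0], [-5, 0, 0]].
Row-reducing A symmetrically gives the diagonal entries -15, 5/3, 0.
So there are 1 positive, 1 negative, 1 zero pivots.
Hence Q is indefinite.

indefinite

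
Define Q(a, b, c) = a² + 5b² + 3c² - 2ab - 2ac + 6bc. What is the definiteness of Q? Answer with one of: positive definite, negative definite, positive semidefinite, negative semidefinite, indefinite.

The symmetric matrix is A = [[1, -1, -1], [-1, 5, 3], [-1, 3, 3]].
Row-reducing A symmetrically gives the diagonal entries 1, 4, 1.
That gives 3 positive pivots.
Hence Q is positive definite.

positive definite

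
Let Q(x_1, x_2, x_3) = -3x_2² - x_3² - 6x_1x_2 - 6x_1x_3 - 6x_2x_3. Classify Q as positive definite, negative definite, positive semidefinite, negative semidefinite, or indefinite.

The symmetric matrix is A = [[0, -3, -3], [-3, -3, -3], [-3, -3, -1]].
A is congruent to a diagonal matrix with 2 positive, 1 negative and 0 zero entries, so Q is indefinite.

indefinite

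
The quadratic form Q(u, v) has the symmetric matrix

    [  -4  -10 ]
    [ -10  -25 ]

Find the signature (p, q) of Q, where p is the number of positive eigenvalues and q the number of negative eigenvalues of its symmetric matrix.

Congruent diagonalization of A (simultaneous row and column reduction) yields pivots -4, 0.
Counting signs: 1 negative, 1 zero.

(0, 1)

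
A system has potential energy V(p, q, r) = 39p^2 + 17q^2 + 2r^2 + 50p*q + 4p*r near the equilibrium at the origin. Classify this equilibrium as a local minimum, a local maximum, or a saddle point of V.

The Hessian at the origin is H = [[78, 50, 4], [50, 34, 0], [4, 0, 4]].
An LDLᵀ factorisation of H has diagonal entries 78, 76/39, 8/19.
That gives 3 positive pivots.
H is positive definite, so the origin is a strict local minimum.

local minimum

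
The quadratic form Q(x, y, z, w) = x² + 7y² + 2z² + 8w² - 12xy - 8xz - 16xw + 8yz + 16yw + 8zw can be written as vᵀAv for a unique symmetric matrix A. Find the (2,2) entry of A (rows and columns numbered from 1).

7

The coefficient of y² in Q is 7, and that is exactly A[2,2].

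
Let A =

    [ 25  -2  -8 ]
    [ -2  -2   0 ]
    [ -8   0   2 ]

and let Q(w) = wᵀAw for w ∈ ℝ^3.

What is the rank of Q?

Row-reducing A symmetrically gives the diagonal entries 25, -54/25, -10/27.
That gives 1 positive, 2 negative pivots.
The rank is the number of nonzero pivots: 3.

3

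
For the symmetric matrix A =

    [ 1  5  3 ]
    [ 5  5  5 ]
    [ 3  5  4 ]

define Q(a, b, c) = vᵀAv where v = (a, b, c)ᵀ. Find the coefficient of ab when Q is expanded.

The coefficient of ab is A[1,2] + A[2,1] = 2·5 = 10.

10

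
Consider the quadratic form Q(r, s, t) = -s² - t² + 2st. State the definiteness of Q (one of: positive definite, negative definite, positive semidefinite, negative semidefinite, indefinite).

The associated matrix is A = [[0, 0, 0], [0, -1, 1], [0, 1, -1]].
Row-reducing A symmetrically gives the diagonal entries 0, -1, 0.
Counting signs: 1 negative, 2 zero.
Hence Q is negative semidefinite.

negative semidefinite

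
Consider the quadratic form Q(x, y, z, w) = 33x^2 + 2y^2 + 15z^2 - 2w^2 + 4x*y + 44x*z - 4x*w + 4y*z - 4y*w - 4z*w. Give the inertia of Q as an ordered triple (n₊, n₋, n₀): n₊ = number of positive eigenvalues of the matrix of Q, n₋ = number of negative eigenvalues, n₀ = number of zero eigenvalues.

(3, 1, 0)

The symmetric matrix is A = [[33, 2, 22, -2], [2, 2, 2, -2], [22, 2, 15, -2], [-2, -2, -2, -2]].
Symmetric row and column elimination reduces A to a congruent diagonal form with pivots 33, 62/33, 3/31, -4.
Counting signs: 3 positive, 1 negative.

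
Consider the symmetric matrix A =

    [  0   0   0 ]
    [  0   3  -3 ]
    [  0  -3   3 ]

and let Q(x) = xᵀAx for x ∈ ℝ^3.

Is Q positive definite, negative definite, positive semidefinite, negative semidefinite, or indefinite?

Congruent diagonalization of A (simultaneous row and column reduction) yields pivots 0, 3, 0.
So there are 1 positive, 2 zero pivots.
Hence Q is positive semidefinite.

positive semidefinite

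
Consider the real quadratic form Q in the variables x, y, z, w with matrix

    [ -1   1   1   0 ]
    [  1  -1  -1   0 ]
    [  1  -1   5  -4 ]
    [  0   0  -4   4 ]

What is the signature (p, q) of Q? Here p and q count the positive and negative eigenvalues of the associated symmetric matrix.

(2, 1)

Congruent diagonalization of A (simultaneous row and column reduction) yields pivots -1, 0, 6, 4/3.
That gives 2 positive, 1 negative, 1 zero pivots.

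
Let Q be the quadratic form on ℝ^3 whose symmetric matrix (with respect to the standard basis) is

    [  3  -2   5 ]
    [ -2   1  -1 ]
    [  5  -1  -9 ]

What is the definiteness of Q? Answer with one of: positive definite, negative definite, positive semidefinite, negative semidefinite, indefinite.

indefinite

Symmetric row and column elimination reduces A to a congruent diagonal form with pivots 3, -1/3, -1.
So there are 1 positive, 2 negative pivots.
Hence Q is indefinite.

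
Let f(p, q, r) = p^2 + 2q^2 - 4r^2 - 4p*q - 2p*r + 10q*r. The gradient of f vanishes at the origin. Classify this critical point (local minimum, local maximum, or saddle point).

The Hessian at the origin is H = [[2, -4, -2], [-4, 4, 10], [-2, 10, -8]].
Row-reducing H symmetrically gives the diagonal entries 2, -4, -1.
So there are 1 positive, 2 negative pivots.
H is indefinite, so the origin is a saddle point.

saddle point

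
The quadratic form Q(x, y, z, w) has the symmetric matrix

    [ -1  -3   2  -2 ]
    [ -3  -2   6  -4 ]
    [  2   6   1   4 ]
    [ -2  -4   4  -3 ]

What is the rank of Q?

Applying the same elementary operations to the rows and columns of A produces a congruent diagonal matrix with entries -1, 7, 5, 3/7.
That gives 3 positive, 1 negative pivots.
The rank is the number of nonzero pivots: 4.

4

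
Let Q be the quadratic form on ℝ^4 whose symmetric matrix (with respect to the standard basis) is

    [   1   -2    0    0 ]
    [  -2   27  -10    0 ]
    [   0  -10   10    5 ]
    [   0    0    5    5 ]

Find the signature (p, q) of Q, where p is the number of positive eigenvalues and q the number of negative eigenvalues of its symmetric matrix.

An LDLᵀ factorisation of A has diagonal entries 1, 23, 130/23, 15/26.
That gives 4 positive pivots.

(4, 0)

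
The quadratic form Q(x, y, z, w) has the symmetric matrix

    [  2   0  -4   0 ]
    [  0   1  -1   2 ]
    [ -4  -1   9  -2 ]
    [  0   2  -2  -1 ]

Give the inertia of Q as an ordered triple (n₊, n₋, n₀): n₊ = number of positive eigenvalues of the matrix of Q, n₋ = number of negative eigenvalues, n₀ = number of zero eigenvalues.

Applying the same elementary operations to the rows and columns of A produces a congruent diagonal matrix with entries 2, 1, 0, -5.
That gives 2 positive, 1 negative, 1 zero pivots.

(2, 1, 1)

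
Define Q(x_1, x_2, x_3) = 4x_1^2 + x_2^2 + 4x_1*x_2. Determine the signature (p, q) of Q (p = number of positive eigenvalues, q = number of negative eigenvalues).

(1, 0)

The associated matrix is A = [[4, 2, 0], [2, 1, 0], [0, 0, 0]].
Congruent diagonalization of A (simultaneous row and column reduction) yields pivots 4, 0, 0.
Counting signs: 1 positive, 2 zero.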